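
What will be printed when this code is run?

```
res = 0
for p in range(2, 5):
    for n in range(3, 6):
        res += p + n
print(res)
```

63

p=2,n=3: res = 0+5 = 5
p=2,n=4: res = 5+6 = 11
p=2,n=5: res = 11+7 = 18
p=3,n=3: res = 18+6 = 24
p=3,n=4: res = 24+7 = 31
p=3,n=5: res = 31+8 = 39
p=4,n=3: res = 39+7 = 46
p=4,n=4: res = 46+8 = 54
p=4,n=5: res = 54+9 = 63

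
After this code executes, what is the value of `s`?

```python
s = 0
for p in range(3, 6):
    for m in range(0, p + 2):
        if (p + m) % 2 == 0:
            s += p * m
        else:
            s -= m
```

54

p=3,m=0: odd sum, s = 0-0 = 0
p=3,m=1: even sum, s = 0+3 = 3
p=3,m=2: odd sum, s = 3-2 = 1
p=3,m=3: even sum, s = 1+9 = 10
p=3,m=4: odd sum, s = 10-4 = 6
p=4,m=0: even sum, s = 6+0 = 6
p=4,m=1: odd sum, s = 6-1 = 5
p=4,m=2: even sum, s = 5+8 = 13
p=4,m=3: odd sum, s = 13-3 = 10
p=4,m=4: even sum, s = 10+16 = 26
p=4,m=5: odd sum, s = 26-5 = 21
p=5,m=0: odd sum, s = 21-0 = 21
p=5,m=1: even sum, s = 21+5 = 26
p=5,m=2: odd sum, s = 26-2 = 24
p=5,m=3: even sum, s = 24+15 = 39
p=5,m=4: odd sum, s = 39-4 = 35
p=5,m=5: even sum, s = 35+25 = 60
p=5,m=6: odd sum, s = 60-6 = 54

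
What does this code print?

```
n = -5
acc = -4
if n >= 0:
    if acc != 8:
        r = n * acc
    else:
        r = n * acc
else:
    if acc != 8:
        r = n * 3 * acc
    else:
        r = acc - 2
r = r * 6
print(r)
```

360

n=-5, acc=-4
n >= 0 is False; acc != 8 is True
→ r = n * 3 * acc = 60
r = 60*6 = 360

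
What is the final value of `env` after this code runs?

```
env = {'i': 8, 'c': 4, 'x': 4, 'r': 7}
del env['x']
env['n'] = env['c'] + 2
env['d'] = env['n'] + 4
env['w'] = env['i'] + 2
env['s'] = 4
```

del 'x' → {'i': 8, 'c': 4, 'r': 7}
env['n'] = env['c']+2 = 6 → {'i': 8, 'c': 4, 'r': 7, 'n': 6}
env['d'] = env['n']+4 = 10 → {'i': 8, 'c': 4, 'r': 7, 'n': 6, 'd': 10}
env['w'] = env['i']+2 = 10 → {'i': 8, 'c': 4, 'r': 7, 'n': 6, 'd': 10, 'w': 10}
env['s'] = 4 → {'i': 8, 'c': 4, 'r': 7, 'n': 6, 'd': 10, 'w': 10, 's': 4}

{'i': 8, 'c': 4, 'r': 7, 'n': 6, 'd': 10, 'w': 10, 's': 4}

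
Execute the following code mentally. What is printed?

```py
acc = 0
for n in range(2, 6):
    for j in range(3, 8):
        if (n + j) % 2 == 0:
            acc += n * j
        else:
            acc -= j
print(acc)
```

130

n=2,j=3: odd sum, acc = 0-3 = -3
n=2,j=4: even sum, acc = (-3)+8 = 5
n=2,j=5: odd sum, acc = 5-5 = 0
n=2,j=6: even sum, acc = 0+12 = 12
n=2,j=7: odd sum, acc = 12-7 = 5
n=3,j=3: even sum, acc = 5+9 = 14
n=3,j=4: odd sum, acc = 14-4 = 10
n=3,j=5: even sum, acc = 10+15 = 25
n=3,j=6: odd sum, acc = 25-6 = 19
n=3,j=7: even sum, acc = 19+21 = 40
n=4,j=3: odd sum, acc = 40-3 = 37
n=4,j=4: even sum, acc = 37+16 = 53
n=4,j=5: odd sum, acc = 53-5 = 48
n=4,j=6: even sum, acc = 48+24 = 72
n=4,j=7: odd sum, acc = 72-7 = 65
n=5,j=3: even sum, acc = 65+15 = 80
n=5,j=4: odd sum, acc = 80-4 = 76
n=5,j=5: even sum, acc = 76+25 = 101
n=5,j=6: odd sum, acc = 101-6 = 95
n=5,j=7: even sum, acc = 95+35 = 130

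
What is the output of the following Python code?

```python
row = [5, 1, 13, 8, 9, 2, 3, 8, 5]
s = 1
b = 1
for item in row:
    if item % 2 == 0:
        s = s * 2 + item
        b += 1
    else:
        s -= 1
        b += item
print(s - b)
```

item=5: not even, s = 1-1 = 0; b=6
item=1: not even, s = 0-1 = -1; b=7
item=13: not even, s = (-1)-1 = -2; b=20
item=8: even, s = (-2)*2+8 = 4; b=21
item=9: not even, s = 4-1 = 3; b=30
item=2: even, s = 3*2+2 = 8; b=31
item=3: not even, s = 8-1 = 7; b=34
item=8: even, s = 7*2+8 = 22; b=35
item=5: not even, s = 22-1 = 21; b=40
s-b = 21-40 = -19

-19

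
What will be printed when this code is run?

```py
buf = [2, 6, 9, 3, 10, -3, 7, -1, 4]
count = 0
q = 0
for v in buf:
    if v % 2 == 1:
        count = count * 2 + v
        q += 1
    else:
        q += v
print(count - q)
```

v=2: not odd; q=2
v=6: not odd; q=8
v=9: odd, count = 0*2+9 = 9; q=9
v=3: odd, count = 9*2+3 = 21; q=10
v=10: not odd; q=20
v=-3: odd, count = 21*2+(-3) = 39; q=21
v=7: odd, count = 39*2+7 = 85; q=22
v=-1: odd, count = 85*2+(-1) = 169; q=23
v=4: not odd; q=27
count-q = 169-27 = 142

142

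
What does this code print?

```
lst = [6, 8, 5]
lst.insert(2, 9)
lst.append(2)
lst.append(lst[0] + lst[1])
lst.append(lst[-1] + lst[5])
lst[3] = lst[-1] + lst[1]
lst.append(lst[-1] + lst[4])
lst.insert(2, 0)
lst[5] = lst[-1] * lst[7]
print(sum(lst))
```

insert 9 at 2 → [6, 8, 9, 5]
append 2 → [6, 8, 9, 5, 2]
append lst[0]+lst[1] = 6+8 = 14 → [6, 8, 9, 5, 2, 14]
append lst[-1]+lst[5] = 14+14 = 28 → [6, 8, 9, 5, 2, 14, 28]
lst[3] = lst[-1]+lst[1] = 28+8 = 36 → [6, 8, 9, 36, 2, 14, 28]
append lst[-1]+lst[4] = 28+2 = 30 → [6, 8, 9, 36, 2, 14, 28, 30]
insert 0 at 2 → [6, 8, 0, 9, 36, 2, 14, 28, 30]
lst[5] = lst[-1]*lst[7] = 30*28 = 840 → [6, 8, 0, 9, 36, 840, 14, 28, 30]
sum = 971

971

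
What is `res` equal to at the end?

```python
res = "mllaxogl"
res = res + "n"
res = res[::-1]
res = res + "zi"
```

'nlgoxallmzi'

+ 'n' → 'mllaxogln'
reverse → 'nlgoxallm'
+ 'zi' → 'nlgoxallmzi'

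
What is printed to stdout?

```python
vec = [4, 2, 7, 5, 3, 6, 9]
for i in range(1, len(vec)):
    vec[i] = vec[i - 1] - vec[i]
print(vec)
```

[4, 2, -5, -10, -13, -19, -28]

i=1: vec[1] = 4-2 = 2 → [4, 2, 7, 5, 3, 6, 9]
i=2: vec[2] = 2-7 = -5 → [4, 2, -5, 5, 3, 6, 9]
i=3: vec[3] = (-5)-5 = -10 → [4, 2, -5, -10, 3, 6, 9]
i=4: vec[4] = (-10)-3 = -13 → [4, 2, -5, -10, -13, 6, 9]
i=5: vec[5] = (-13)-6 = -19 → [4, 2, -5, -10, -13, -19, 9]
i=6: vec[6] = (-19)-9 = -28 → [4, 2, -5, -10, -13, -19, -28]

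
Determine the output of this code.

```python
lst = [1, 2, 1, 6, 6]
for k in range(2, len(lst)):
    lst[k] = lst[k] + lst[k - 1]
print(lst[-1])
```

k=2: lst[2] = 1+2 = 3 → [1, 2, 3, 6, 6]
k=3: lst[3] = 6+3 = 9 → [1, 2, 3, 9, 6]
k=4: lst[4] = 6+9 = 15 → [1, 2, 3, 9, 15]

15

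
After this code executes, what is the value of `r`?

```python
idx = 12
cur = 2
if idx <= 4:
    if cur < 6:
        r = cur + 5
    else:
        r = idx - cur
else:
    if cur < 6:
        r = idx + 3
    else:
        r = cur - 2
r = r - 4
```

11

idx=12, cur=2
idx <= 4 is False; cur < 6 is True
→ r = idx + 3 = 15
r = 15-4 = 11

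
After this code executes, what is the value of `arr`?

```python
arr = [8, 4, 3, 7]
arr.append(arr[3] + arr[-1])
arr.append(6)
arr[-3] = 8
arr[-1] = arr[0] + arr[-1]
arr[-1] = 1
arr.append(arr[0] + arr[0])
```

[8, 4, 3, 8, 14, 1, 16]

append arr[3]+arr[-1] = 7+7 = 14 → [8, 4, 3, 7, 14]
append 6 → [8, 4, 3, 7, 14, 6]
arr[-3] = 8 → [8, 4, 3, 8, 14, 6]
arr[-1] = arr[0]+arr[-1] = 8+6 = 14 → [8, 4, 3, 8, 14, 14]
arr[-1] = 1 → [8, 4, 3, 8, 14, 1]
append arr[0]+arr[0] = 8+8 = 16 → [8, 4, 3, 8, 14, 1, 16]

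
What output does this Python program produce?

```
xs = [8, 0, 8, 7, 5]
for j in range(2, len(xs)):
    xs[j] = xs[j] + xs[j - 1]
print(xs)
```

j=2: xs[2] = 8+0 = 8 → [8, 0, 8, 7, 5]
j=3: xs[3] = 7+8 = 15 → [8, 0, 8, 15, 5]
j=4: xs[4] = 5+15 = 20 → [8, 0, 8, 15, 20]

[8, 0, 8, 15, 20]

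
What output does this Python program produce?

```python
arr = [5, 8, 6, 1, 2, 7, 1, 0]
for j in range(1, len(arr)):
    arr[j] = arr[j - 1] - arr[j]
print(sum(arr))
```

-88

j=1: arr[1] = 5-8 = -3 → [5, -3, 6, 1, 2, 7, 1, 0]
j=2: arr[2] = (-3)-6 = -9 → [5, -3, -9, 1, 2, 7, 1, 0]
j=3: arr[3] = (-9)-1 = -10 → [5, -3, -9, -10, 2, 7, 1, 0]
j=4: arr[4] = (-10)-2 = -12 → [5, -3, -9, -10, -12, 7, 1, 0]
j=5: arr[5] = (-12)-7 = -19 → [5, -3, -9, -10, -12, -19, 1, 0]
j=6: arr[6] = (-19)-1 = -20 → [5, -3, -9, -10, -12, -19, -20, 0]
j=7: arr[7] = (-20)-0 = -20 → [5, -3, -9, -10, -12, -19, -20, -20]
sum = -88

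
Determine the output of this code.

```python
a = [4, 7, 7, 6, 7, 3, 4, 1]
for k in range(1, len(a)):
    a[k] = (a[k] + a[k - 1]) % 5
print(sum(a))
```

k=1: a[1] = (7+4)%5 = 1 → [4, 1, 7, 6, 7, 3, 4, 1]
k=2: a[2] = (7+1)%5 = 3 → [4, 1, 3, 6, 7, 3, 4, 1]
k=3: a[3] = (6+3)%5 = 4 → [4, 1, 3, 4, 7, 3, 4, 1]
k=4: a[4] = (7+4)%5 = 1 → [4, 1, 3, 4, 1, 3, 4, 1]
k=5: a[5] = (3+1)%5 = 4 → [4, 1, 3, 4, 1, 4, 4, 1]
k=6: a[6] = (4+4)%5 = 3 → [4, 1, 3, 4, 1, 4, 3, 1]
k=7: a[7] = (1+3)%5 = 4 → [4, 1, 3, 4, 1, 4, 3, 4]
sum = 24

24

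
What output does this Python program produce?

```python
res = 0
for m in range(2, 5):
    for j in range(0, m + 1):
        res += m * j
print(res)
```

m=2,j=0: res = 0+0 = 0
m=2,j=1: res = 0+2 = 2
m=2,j=2: res = 2+4 = 6
m=3,j=0: res = 6+0 = 6
m=3,j=1: res = 6+3 = 9
m=3,j=2: res = 9+6 = 15
m=3,j=3: res = 15+9 = 24
m=4,j=0: res = 24+0 = 24
m=4,j=1: res = 24+4 = 28
m=4,j=2: res = 28+8 = 36
m=4,j=3: res = 36+12 = 48
m=4,j=4: res = 48+16 = 64

64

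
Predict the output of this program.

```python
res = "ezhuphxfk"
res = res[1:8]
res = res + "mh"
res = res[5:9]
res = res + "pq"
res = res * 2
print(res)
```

slice [1:8] → 'zhuphxf'
+ 'mh' → 'zhuphxfmh'
slice [5:9] → 'xfmh'
+ 'pq' → 'xfmhpq'
repeat ×2 → 'xfmhpqxfmhpq'

xfmhpqxfmhpq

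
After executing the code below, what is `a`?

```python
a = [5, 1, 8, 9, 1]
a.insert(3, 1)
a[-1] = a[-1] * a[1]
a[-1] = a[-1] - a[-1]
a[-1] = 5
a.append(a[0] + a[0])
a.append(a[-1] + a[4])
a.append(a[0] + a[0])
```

[5, 1, 8, 1, 9, 5, 10, 19, 10]

insert 1 at 3 → [5, 1, 8, 1, 9, 1]
a[-1] = a[-1]*a[1] = 1*1 = 1 → [5, 1, 8, 1, 9, 1]
a[-1] = a[-1]-a[-1] = 1-1 = 0 → [5, 1, 8, 1, 9, 0]
a[-1] = 5 → [5, 1, 8, 1, 9, 5]
append a[0]+a[0] = 5+5 = 10 → [5, 1, 8, 1, 9, 5, 10]
append a[-1]+a[4] = 10+9 = 19 → [5, 1, 8, 1, 9, 5, 10, 19]
append a[0]+a[0] = 5+5 = 10 → [5, 1, 8, 1, 9, 5, 10, 19, 10]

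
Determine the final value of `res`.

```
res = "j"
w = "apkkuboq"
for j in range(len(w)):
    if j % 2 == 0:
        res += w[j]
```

j=0: add 'a' → 'ja'
j=1: skip
j=2: add 'k' → 'jak'
j=3: skip
j=4: add 'u' → 'jaku'
j=5: skip
j=6: add 'o' → 'jakuo'
j=7: skip

'jakuo'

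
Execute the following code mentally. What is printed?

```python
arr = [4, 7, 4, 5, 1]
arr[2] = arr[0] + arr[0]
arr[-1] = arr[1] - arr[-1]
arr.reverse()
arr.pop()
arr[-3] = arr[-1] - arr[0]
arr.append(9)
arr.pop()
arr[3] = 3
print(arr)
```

arr[2] = arr[0]+arr[0] = 4+4 = 8 → [4, 7, 8, 5, 1]
arr[-1] = arr[1]-arr[-1] = 7-1 = 6 → [4, 7, 8, 5, 6]
reverse → [6, 5, 8, 7, 4]
pop() removes 4 → [6, 5, 8, 7]
arr[-3] = arr[-1]-arr[0] = 7-6 = 1 → [6, 1, 8, 7]
append 9 → [6, 1, 8, 7, 9]
pop() removes 9 → [6, 1, 8, 7]
arr[3] = 3 → [6, 1, 8, 3]

[6, 1, 8, 3]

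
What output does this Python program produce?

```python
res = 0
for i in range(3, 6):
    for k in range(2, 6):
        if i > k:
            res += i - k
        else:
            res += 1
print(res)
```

16

i=3,k=2: 3>2, res = 0+1 = 1
i=3,k=3: not 3>3, res = 1+1 = 2
i=3,k=4: not 3>4, res = 2+1 = 3
i=3,k=5: not 3>5, res = 3+1 = 4
i=4,k=2: 4>2, res = 4+2 = 6
i=4,k=3: 4>3, res = 6+1 = 7
i=4,k=4: not 4>4, res = 7+1 = 8
i=4,k=5: not 4>5, res = 8+1 = 9
i=5,k=2: 5>2, res = 9+3 = 12
i=5,k=3: 5>3, res = 12+2 = 14
i=5,k=4: 5>4, res = 14+1 = 15
i=5,k=5: not 5>5, res = 15+1 = 16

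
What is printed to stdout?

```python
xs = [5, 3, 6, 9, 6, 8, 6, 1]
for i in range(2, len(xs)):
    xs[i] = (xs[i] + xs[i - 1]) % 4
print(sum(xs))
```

16

i=2: xs[2] = (6+3)%4 = 1 → [5, 3, 1, 9, 6, 8, 6, 1]
i=3: xs[3] = (9+1)%4 = 2 → [5, 3, 1, 2, 6, 8, 6, 1]
i=4: xs[4] = (6+2)%4 = 0 → [5, 3, 1, 2, 0, 8, 6, 1]
i=5: xs[5] = (8+0)%4 = 0 → [5, 3, 1, 2, 0, 0, 6, 1]
i=6: xs[6] = (6+0)%4 = 2 → [5, 3, 1, 2, 0, 0, 2, 1]
i=7: xs[7] = (1+2)%4 = 3 → [5, 3, 1, 2, 0, 0, 2, 3]
sum = 16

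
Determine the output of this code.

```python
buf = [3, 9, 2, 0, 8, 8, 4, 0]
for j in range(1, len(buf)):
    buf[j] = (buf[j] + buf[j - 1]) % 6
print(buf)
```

[3, 0, 2, 2, 4, 0, 4, 4]

j=1: buf[1] = (9+3)%6 = 0 → [3, 0, 2, 0, 8, 8, 4, 0]
j=2: buf[2] = (2+0)%6 = 2 → [3, 0, 2, 0, 8, 8, 4, 0]
j=3: buf[3] = (0+2)%6 = 2 → [3, 0, 2, 2, 8, 8, 4, 0]
j=4: buf[4] = (8+2)%6 = 4 → [3, 0, 2, 2, 4, 8, 4, 0]
j=5: buf[5] = (8+4)%6 = 0 → [3, 0, 2, 2, 4, 0, 4, 0]
j=6: buf[6] = (4+0)%6 = 4 → [3, 0, 2, 2, 4, 0, 4, 0]
j=7: buf[7] = (0+4)%6 = 4 → [3, 0, 2, 2, 4, 0, 4, 4]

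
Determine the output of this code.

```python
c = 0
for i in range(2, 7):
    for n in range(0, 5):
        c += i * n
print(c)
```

200

i=2,n=0: c = 0+0 = 0
i=2,n=1: c = 0+2 = 2
i=2,n=2: c = 2+4 = 6
i=2,n=3: c = 6+6 = 12
i=2,n=4: c = 12+8 = 20
i=3,n=0: c = 20+0 = 20
i=3,n=1: c = 20+3 = 23
i=3,n=2: c = 23+6 = 29
i=3,n=3: c = 29+9 = 38
i=3,n=4: c = 38+12 = 50
i=4,n=0: c = 50+0 = 50
i=4,n=1: c = 50+4 = 54
i=4,n=2: c = 54+8 = 62
i=4,n=3: c = 62+12 = 74
i=4,n=4: c = 74+16 = 90
i=5,n=0: c = 90+0 = 90
i=5,n=1: c = 90+5 = 95
i=5,n=2: c = 95+10 = 105
i=5,n=3: c = 105+15 = 120
i=5,n=4: c = 120+20 = 140
i=6,n=0: c = 140+0 = 140
i=6,n=1: c = 140+6 = 146
i=6,n=2: c = 146+12 = 158
i=6,n=3: c = 158+18 = 176
i=6,n=4: c = 176+24 = 200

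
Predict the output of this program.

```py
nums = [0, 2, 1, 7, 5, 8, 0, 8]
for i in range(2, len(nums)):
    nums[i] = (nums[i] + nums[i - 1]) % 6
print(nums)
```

[0, 2, 3, 4, 3, 5, 5, 1]

i=2: nums[2] = (1+2)%6 = 3 → [0, 2, 3, 7, 5, 8, 0, 8]
i=3: nums[3] = (7+3)%6 = 4 → [0, 2, 3, 4, 5, 8, 0, 8]
i=4: nums[4] = (5+4)%6 = 3 → [0, 2, 3, 4, 3, 8, 0, 8]
i=5: nums[5] = (8+3)%6 = 5 → [0, 2, 3, 4, 3, 5, 0, 8]
i=6: nums[6] = (0+5)%6 = 5 → [0, 2, 3, 4, 3, 5, 5, 8]
i=7: nums[7] = (8+5)%6 = 1 → [0, 2, 3, 4, 3, 5, 5, 1]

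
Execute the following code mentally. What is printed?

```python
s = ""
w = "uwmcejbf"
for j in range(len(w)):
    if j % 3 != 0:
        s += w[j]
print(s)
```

j=0: skip
j=1: add 'w' → 'w'
j=2: add 'm' → 'wm'
j=3: skip
j=4: add 'e' → 'wme'
j=5: add 'j' → 'wmej'
j=6: skip
j=7: add 'f' → 'wmejf'

wmejf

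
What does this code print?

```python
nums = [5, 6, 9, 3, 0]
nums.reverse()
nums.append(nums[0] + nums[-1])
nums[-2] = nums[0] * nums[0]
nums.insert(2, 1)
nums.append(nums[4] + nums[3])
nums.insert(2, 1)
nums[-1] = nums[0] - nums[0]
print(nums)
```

reverse → [0, 3, 9, 6, 5]
append nums[0]+nums[-1] = 0+5 = 5 → [0, 3, 9, 6, 5, 5]
nums[-2] = nums[0]*nums[0] = 0*0 = 0 → [0, 3, 9, 6, 0, 5]
insert 1 at 2 → [0, 3, 1, 9, 6, 0, 5]
append nums[4]+nums[3] = 6+9 = 15 → [0, 3, 1, 9, 6, 0, 5, 15]
insert 1 at 2 → [0, 3, 1, 1, 9, 6, 0, 5, 15]
nums[-1] = nums[0]-nums[0] = 0-0 = 0 → [0, 3, 1, 1, 9, 6, 0, 5, 0]

[0, 3, 1, 1, 9, 6, 0, 5, 0]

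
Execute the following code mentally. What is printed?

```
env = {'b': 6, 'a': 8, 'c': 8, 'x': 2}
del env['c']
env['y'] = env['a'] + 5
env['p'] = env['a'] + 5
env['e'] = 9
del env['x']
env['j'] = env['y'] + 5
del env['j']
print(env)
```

del 'c' → {'b': 6, 'a': 8, 'x': 2}
env['y'] = env['a']+5 = 13 → {'b': 6, 'a': 8, 'x': 2, 'y': 13}
env['p'] = env['a']+5 = 13 → {'b': 6, 'a': 8, 'x': 2, 'y': 13, 'p': 13}
env['e'] = 9 → {'b': 6, 'a': 8, 'x': 2, 'y': 13, 'p': 13, 'e': 9}
del 'x' → {'b': 6, 'a': 8, 'y': 13, 'p': 13, 'e': 9}
env['j'] = env['y']+5 = 18 → {'b': 6, 'a': 8, 'y': 13, 'p': 13, 'e': 9, 'j': 18}
del 'j' → {'b': 6, 'a': 8, 'y': 13, 'p': 13, 'e': 9}

{'b': 6, 'a': 8, 'y': 13, 'p': 13, 'e': 9}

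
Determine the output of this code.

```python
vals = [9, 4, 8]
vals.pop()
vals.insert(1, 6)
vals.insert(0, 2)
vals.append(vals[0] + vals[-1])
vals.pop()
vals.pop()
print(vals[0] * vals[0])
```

pop() removes 8 → [9, 4]
insert 6 at 1 → [9, 6, 4]
insert 2 at 0 → [2, 9, 6, 4]
append vals[0]+vals[-1] = 2+4 = 6 → [2, 9, 6, 4, 6]
pop() removes 6 → [2, 9, 6, 4]
pop() removes 4 → [2, 9, 6]
vals[0]*vals[0] = 2*2 = 4

4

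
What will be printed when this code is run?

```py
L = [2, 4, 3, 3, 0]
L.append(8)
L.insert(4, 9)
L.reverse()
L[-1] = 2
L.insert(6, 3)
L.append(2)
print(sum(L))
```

34

append 8 → [2, 4, 3, 3, 0, 8]
insert 9 at 4 → [2, 4, 3, 3, 9, 0, 8]
reverse → [8, 0, 9, 3, 3, 4, 2]
L[-1] = 2 → [8, 0, 9, 3, 3, 4, 2]
insert 3 at 6 → [8, 0, 9, 3, 3, 4, 3, 2]
append 2 → [8, 0, 9, 3, 3, 4, 3, 2, 2]
sum = 34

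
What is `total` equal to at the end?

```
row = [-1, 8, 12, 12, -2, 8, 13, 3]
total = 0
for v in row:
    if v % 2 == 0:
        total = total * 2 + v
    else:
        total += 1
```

v=-1: not even, total = 0+1 = 1
v=8: even, total = 1*2+8 = 10
v=12: even, total = 10*2+12 = 32
v=12: even, total = 32*2+12 = 76
v=-2: even, total = 76*2+(-2) = 150
v=8: even, total = 150*2+8 = 308
v=13: not even, total = 308+1 = 309
v=3: not even, total = 309+1 = 310

310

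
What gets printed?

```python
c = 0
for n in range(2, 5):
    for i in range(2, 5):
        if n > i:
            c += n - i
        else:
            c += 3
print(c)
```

22

n=2,i=2: not 2>2, c = 0+3 = 3
n=2,i=3: not 2>3, c = 3+3 = 6
n=2,i=4: not 2>4, c = 6+3 = 9
n=3,i=2: 3>2, c = 9+1 = 10
n=3,i=3: not 3>3, c = 10+3 = 13
n=3,i=4: not 3>4, c = 13+3 = 16
n=4,i=2: 4>2, c = 16+2 = 18
n=4,i=3: 4>3, c = 18+1 = 19
n=4,i=4: not 4>4, c = 19+3 = 22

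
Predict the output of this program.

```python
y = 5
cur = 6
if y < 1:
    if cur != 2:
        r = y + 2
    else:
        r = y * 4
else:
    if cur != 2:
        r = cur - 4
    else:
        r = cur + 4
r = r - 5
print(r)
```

-3

y=5, cur=6
y < 1 is False; cur != 2 is True
→ r = cur - 4 = 2
r = 2-5 = -3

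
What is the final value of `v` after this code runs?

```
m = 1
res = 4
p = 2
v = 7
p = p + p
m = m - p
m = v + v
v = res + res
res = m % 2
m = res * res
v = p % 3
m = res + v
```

p = 2+2 = 4
m = 1-4 = -3
m = 7+7 = 14
v = 4+4 = 8
res = 14%2 = 0
m = 0*0 = 0
v = 4%3 = 1
m = 0+1 = 1

1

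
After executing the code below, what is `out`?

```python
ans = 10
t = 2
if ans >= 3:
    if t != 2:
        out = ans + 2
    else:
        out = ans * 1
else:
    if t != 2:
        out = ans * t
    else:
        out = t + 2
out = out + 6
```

16

ans=10, t=2
ans >= 3 is True; t != 2 is False
→ out = ans * 1 = 10
out = 10+6 = 16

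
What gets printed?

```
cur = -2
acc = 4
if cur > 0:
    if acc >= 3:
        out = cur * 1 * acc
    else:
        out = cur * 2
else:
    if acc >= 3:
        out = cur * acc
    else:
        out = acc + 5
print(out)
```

-8

cur=-2, acc=4
cur > 0 is False; acc >= 3 is True
→ out = cur * acc = -8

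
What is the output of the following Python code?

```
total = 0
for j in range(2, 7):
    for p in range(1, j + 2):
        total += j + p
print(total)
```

j=2,p=1: total = 0+3 = 3
j=2,p=2: total = 3+4 = 7
j=2,p=3: total = 7+5 = 12
j=3,p=1: total = 12+4 = 16
j=3,p=2: total = 16+5 = 21
j=3,p=3: total = 21+6 = 27
j=3,p=4: total = 27+7 = 34
j=4,p=1: total = 34+5 = 39
j=4,p=2: total = 39+6 = 45
j=4,p=3: total = 45+7 = 52
j=4,p=4: total = 52+8 = 60
j=4,p=5: total = 60+9 = 69
j=5,p=1: total = 69+6 = 75
j=5,p=2: total = 75+7 = 82
j=5,p=3: total = 82+8 = 90
j=5,p=4: total = 90+9 = 99
j=5,p=5: total = 99+10 = 109
j=5,p=6: total = 109+11 = 120
j=6,p=1: total = 120+7 = 127
j=6,p=2: total = 127+8 = 135
j=6,p=3: total = 135+9 = 144
j=6,p=4: total = 144+10 = 154
j=6,p=5: total = 154+11 = 165
j=6,p=6: total = 165+12 = 177
j=6,p=7: total = 177+13 = 190

190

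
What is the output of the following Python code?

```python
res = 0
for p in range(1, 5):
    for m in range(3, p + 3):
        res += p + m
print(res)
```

p=1,m=3: res = 0+4 = 4
p=2,m=3: res = 4+5 = 9
p=2,m=4: res = 9+6 = 15
p=3,m=3: res = 15+6 = 21
p=3,m=4: res = 21+7 = 28
p=3,m=5: res = 28+8 = 36
p=4,m=3: res = 36+7 = 43
p=4,m=4: res = 43+8 = 51
p=4,m=5: res = 51+9 = 60
p=4,m=6: res = 60+10 = 70

70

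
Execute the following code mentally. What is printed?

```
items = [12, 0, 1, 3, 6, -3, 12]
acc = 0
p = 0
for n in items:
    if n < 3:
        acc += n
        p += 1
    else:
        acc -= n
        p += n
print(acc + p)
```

n=12: not <3, acc = 0-12 = -12; p=12
n=0: <3, acc = (-12)+0 = -12; p=13
n=1: <3, acc = (-12)+1 = -11; p=14
n=3: not <3, acc = (-11)-3 = -14; p=17
n=6: not <3, acc = (-14)-6 = -20; p=23
n=-3: <3, acc = (-20)+(-3) = -23; p=24
n=12: not <3, acc = (-23)-12 = -35; p=36
acc+p = (-35)+36 = 1

1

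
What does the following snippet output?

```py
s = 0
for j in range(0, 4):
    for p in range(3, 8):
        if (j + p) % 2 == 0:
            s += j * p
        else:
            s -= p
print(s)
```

j=0,p=3: odd sum, s = 0-3 = -3
j=0,p=4: even sum, s = (-3)+0 = -3
j=0,p=5: odd sum, s = (-3)-5 = -8
j=0,p=6: even sum, s = (-8)+0 = -8
j=0,p=7: odd sum, s = (-8)-7 = -15
j=1,p=3: even sum, s = (-15)+3 = -12
j=1,p=4: odd sum, s = (-12)-4 = -16
j=1,p=5: even sum, s = (-16)+5 = -11
j=1,p=6: odd sum, s = (-11)-6 = -17
j=1,p=7: even sum, s = (-17)+7 = -10
j=2,p=3: odd sum, s = (-10)-3 = -13
j=2,p=4: even sum, s = (-13)+8 = -5
j=2,p=5: odd sum, s = (-5)-5 = -10
j=2,p=6: even sum, s = (-10)+12 = 2
j=2,p=7: odd sum, s = 2-7 = -5
j=3,p=3: even sum, s = (-5)+9 = 4
j=3,p=4: odd sum, s = 4-4 = 0
j=3,p=5: even sum, s = 0+15 = 15
j=3,p=6: odd sum, s = 15-6 = 9
j=3,p=7: even sum, s = 9+21 = 30

30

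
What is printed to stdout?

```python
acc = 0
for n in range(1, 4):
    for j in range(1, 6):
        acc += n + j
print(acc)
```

n=1,j=1: acc = 0+2 = 2
n=1,j=2: acc = 2+3 = 5
n=1,j=3: acc = 5+4 = 9
n=1,j=4: acc = 9+5 = 14
n=1,j=5: acc = 14+6 = 20
n=2,j=1: acc = 20+3 = 23
n=2,j=2: acc = 23+4 = 27
n=2,j=3: acc = 27+5 = 32
n=2,j=4: acc = 32+6 = 38
n=2,j=5: acc = 38+7 = 45
n=3,j=1: acc = 45+4 = 49
n=3,j=2: acc = 49+5 = 54
n=3,j=3: acc = 54+6 = 60
n=3,j=4: acc = 60+7 = 67
n=3,j=5: acc = 67+8 = 75

75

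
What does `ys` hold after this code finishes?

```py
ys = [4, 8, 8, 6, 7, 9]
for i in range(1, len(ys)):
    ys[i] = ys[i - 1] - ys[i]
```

i=1: ys[1] = 4-8 = -4 → [4, -4, 8, 6, 7, 9]
i=2: ys[2] = (-4)-8 = -12 → [4, -4, -12, 6, 7, 9]
i=3: ys[3] = (-12)-6 = -18 → [4, -4, -12, -18, 7, 9]
i=4: ys[4] = (-18)-7 = -25 → [4, -4, -12, -18, -25, 9]
i=5: ys[5] = (-25)-9 = -34 → [4, -4, -12, -18, -25, -34]

[4, -4, -12, -18, -25, -34]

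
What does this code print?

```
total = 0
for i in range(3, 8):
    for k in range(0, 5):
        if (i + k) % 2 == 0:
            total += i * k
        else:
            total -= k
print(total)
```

i=3,k=0: odd sum, total = 0-0 = 0
i=3,k=1: even sum, total = 0+3 = 3
i=3,k=2: odd sum, total = 3-2 = 1
i=3,k=3: even sum, total = 1+9 = 10
i=3,k=4: odd sum, total = 10-4 = 6
i=4,k=0: even sum, total = 6+0 = 6
i=4,k=1: odd sum, total = 6-1 = 5
i=4,k=2: even sum, total = 5+8 = 13
i=4,k=3: odd sum, total = 13-3 = 10
i=4,k=4: even sum, total = 10+16 = 26
i=5,k=0: odd sum, total = 26-0 = 26
i=5,k=1: even sum, total = 26+5 = 31
i=5,k=2: odd sum, total = 31-2 = 29
i=5,k=3: even sum, total = 29+15 = 44
i=5,k=4: odd sum, total = 44-4 = 40
i=6,k=0: even sum, total = 40+0 = 40
i=6,k=1: odd sum, total = 40-1 = 39
i=6,k=2: even sum, total = 39+12 = 51
i=6,k=3: odd sum, total = 51-3 = 48
i=6,k=4: even sum, total = 48+24 = 72
i=7,k=0: odd sum, total = 72-0 = 72
i=7,k=1: even sum, total = 72+7 = 79
i=7,k=2: odd sum, total = 79-2 = 77
i=7,k=3: even sum, total = 77+21 = 98
i=7,k=4: odd sum, total = 98-4 = 94

94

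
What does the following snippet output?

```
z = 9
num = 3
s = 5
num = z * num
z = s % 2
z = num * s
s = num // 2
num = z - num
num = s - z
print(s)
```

num = 9*3 = 27
z = 5%2 = 1
z = 27*5 = 135
s = 27//2 = 13
num = 135-27 = 108
num = 13-135 = -122

13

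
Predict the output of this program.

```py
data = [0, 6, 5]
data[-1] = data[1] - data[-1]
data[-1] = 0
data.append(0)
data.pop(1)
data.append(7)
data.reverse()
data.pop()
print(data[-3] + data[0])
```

data[-1] = data[1]-data[-1] = 6-5 = 1 → [0, 6, 1]
data[-1] = 0 → [0, 6, 0]
append 0 → [0, 6, 0, 0]
pop(1) removes 6 → [0, 0, 0]
append 7 → [0, 0, 0, 7]
reverse → [7, 0, 0, 0]
pop() removes 0 → [7, 0, 0]
data[-3]+data[0] = 7+7 = 14

14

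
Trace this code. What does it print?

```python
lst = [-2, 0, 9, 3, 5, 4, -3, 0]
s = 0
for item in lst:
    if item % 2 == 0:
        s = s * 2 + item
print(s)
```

item=-2: even, s = 0*2+(-2) = -2
item=0: even, s = (-2)*2+0 = -4
item=9: not even
item=3: not even
item=5: not even
item=4: even, s = (-4)*2+4 = -4
item=-3: not even
item=0: even, s = (-4)*2+0 = -8

-8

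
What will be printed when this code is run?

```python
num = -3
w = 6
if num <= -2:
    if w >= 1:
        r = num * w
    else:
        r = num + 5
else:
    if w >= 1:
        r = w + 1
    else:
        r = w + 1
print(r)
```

num=-3, w=6
num <= -2 is True; w >= 1 is True
→ r = num * w = -18

-18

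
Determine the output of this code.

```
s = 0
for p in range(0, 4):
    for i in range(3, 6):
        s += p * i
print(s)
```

72

p=0,i=3: s = 0+0 = 0
p=0,i=4: s = 0+0 = 0
p=0,i=5: s = 0+0 = 0
p=1,i=3: s = 0+3 = 3
p=1,i=4: s = 3+4 = 7
p=1,i=5: s = 7+5 = 12
p=2,i=3: s = 12+6 = 18
p=2,i=4: s = 18+8 = 26
p=2,i=5: s = 26+10 = 36
p=3,i=3: s = 36+9 = 45
p=3,i=4: s = 45+12 = 57
p=3,i=5: s = 57+15 = 72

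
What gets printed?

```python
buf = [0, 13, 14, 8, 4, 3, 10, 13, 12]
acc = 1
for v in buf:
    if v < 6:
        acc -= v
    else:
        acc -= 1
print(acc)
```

v=0: <6, acc = 1-0 = 1
v=13: not <6, acc = 1-1 = 0
v=14: not <6, acc = 0-1 = -1
v=8: not <6, acc = (-1)-1 = -2
v=4: <6, acc = (-2)-4 = -6
v=3: <6, acc = (-6)-3 = -9
v=10: not <6, acc = (-9)-1 = -10
v=13: not <6, acc = (-10)-1 = -11
v=12: not <6, acc = (-11)-1 = -12

-12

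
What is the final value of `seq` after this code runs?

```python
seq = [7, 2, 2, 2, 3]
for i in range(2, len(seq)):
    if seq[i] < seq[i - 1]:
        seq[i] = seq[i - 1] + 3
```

i=2: 2>=2, unchanged → [7, 2, 2, 2, 3]
i=3: 2>=2, unchanged → [7, 2, 2, 2, 3]
i=4: 3>=2, unchanged → [7, 2, 2, 2, 3]

[7, 2, 2, 2, 3]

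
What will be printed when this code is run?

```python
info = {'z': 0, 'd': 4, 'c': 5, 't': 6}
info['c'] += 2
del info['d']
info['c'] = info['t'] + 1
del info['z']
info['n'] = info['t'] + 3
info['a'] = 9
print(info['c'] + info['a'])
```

info['c'] = 5+2 = 7 → {'z': 0, 'd': 4, 'c': 7, 't': 6}
del 'd' → {'z': 0, 'c': 7, 't': 6}
info['c'] = info['t']+1 = 7 → {'z': 0, 'c': 7, 't': 6}
del 'z' → {'c': 7, 't': 6}
info['n'] = info['t']+3 = 9 → {'c': 7, 't': 6, 'n': 9}
info['a'] = 9 → {'c': 7, 't': 6, 'n': 9, 'a': 9}
info['c']+info['a'] = 7+9 = 16

16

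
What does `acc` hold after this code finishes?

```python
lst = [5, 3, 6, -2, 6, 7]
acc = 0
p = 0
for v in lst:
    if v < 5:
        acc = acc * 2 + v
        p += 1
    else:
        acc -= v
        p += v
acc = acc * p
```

-1066

v=5: not <5, acc = 0-5 = -5; p=5
v=3: <5, acc = (-5)*2+3 = -7; p=6
v=6: not <5, acc = (-7)-6 = -13; p=12
v=-2: <5, acc = (-13)*2+(-2) = -28; p=13
v=6: not <5, acc = (-28)-6 = -34; p=19
v=7: not <5, acc = (-34)-7 = -41; p=26
acc*p = (-41)*26 = -1066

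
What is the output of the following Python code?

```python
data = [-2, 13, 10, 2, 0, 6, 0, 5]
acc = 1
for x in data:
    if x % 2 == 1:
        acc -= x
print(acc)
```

x=-2: not odd
x=13: odd, acc = 1-13 = -12
x=10: not odd
x=2: not odd
x=0: not odd
x=6: not odd
x=0: not odd
x=5: odd, acc = (-12)-5 = -17

-17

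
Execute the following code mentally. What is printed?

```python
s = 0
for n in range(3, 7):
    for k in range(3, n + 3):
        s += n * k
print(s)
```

n=3,k=3: s = 0+9 = 9
n=3,k=4: s = 9+12 = 21
n=3,k=5: s = 21+15 = 36
n=4,k=3: s = 36+12 = 48
n=4,k=4: s = 48+16 = 64
n=4,k=5: s = 64+20 = 84
n=4,k=6: s = 84+24 = 108
n=5,k=3: s = 108+15 = 123
n=5,k=4: s = 123+20 = 143
n=5,k=5: s = 143+25 = 168
n=5,k=6: s = 168+30 = 198
n=5,k=7: s = 198+35 = 233
n=6,k=3: s = 233+18 = 251
n=6,k=4: s = 251+24 = 275
n=6,k=5: s = 275+30 = 305
n=6,k=6: s = 305+36 = 341
n=6,k=7: s = 341+42 = 383
n=6,k=8: s = 383+48 = 431

431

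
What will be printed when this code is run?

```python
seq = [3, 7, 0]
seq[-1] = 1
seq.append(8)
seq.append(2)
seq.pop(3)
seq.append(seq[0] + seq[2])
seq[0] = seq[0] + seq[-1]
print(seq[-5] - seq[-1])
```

3

seq[-1] = 1 → [3, 7, 1]
append 8 → [3, 7, 1, 8]
append 2 → [3, 7, 1, 8, 2]
pop(3) removes 8 → [3, 7, 1, 2]
append seq[0]+seq[2] = 3+1 = 4 → [3, 7, 1, 2, 4]
seq[0] = seq[0]+seq[-1] = 3+4 = 7 → [7, 7, 1, 2, 4]
seq[-5]-seq[-1] = 7-4 = 3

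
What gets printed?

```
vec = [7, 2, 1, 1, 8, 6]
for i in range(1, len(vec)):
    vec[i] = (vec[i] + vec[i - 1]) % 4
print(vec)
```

[7, 1, 2, 3, 3, 1]

i=1: vec[1] = (2+7)%4 = 1 → [7, 1, 1, 1, 8, 6]
i=2: vec[2] = (1+1)%4 = 2 → [7, 1, 2, 1, 8, 6]
i=3: vec[3] = (1+2)%4 = 3 → [7, 1, 2, 3, 8, 6]
i=4: vec[4] = (8+3)%4 = 3 → [7, 1, 2, 3, 3, 6]
i=5: vec[5] = (6+3)%4 = 1 → [7, 1, 2, 3, 3, 1]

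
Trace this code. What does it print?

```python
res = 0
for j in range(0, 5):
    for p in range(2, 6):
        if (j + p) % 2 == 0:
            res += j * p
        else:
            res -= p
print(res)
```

32

j=0,p=2: even sum, res = 0+0 = 0
j=0,p=3: odd sum, res = 0-3 = -3
j=0,p=4: even sum, res = (-3)+0 = -3
j=0,p=5: odd sum, res = (-3)-5 = -8
j=1,p=2: odd sum, res = (-8)-2 = -10
j=1,p=3: even sum, res = (-10)+3 = -7
j=1,p=4: odd sum, res = (-7)-4 = -11
j=1,p=5: even sum, res = (-11)+5 = -6
j=2,p=2: even sum, res = (-6)+4 = -2
j=2,p=3: odd sum, res = (-2)-3 = -5
j=2,p=4: even sum, res = (-5)+8 = 3
j=2,p=5: odd sum, res = 3-5 = -2
j=3,p=2: odd sum, res = (-2)-2 = -4
j=3,p=3: even sum, res = (-4)+9 = 5
j=3,p=4: odd sum, res = 5-4 = 1
j=3,p=5: even sum, res = 1+15 = 16
j=4,p=2: even sum, res = 16+8 = 24
j=4,p=3: odd sum, res = 24-3 = 21
j=4,p=4: even sum, res = 21+16 = 37
j=4,p=5: odd sum, res = 37-5 = 32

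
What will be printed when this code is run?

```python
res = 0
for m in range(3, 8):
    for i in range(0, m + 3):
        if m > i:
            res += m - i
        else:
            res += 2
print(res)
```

110

m=3,i=0: 3>0, res = 0+3 = 3
m=3,i=1: 3>1, res = 3+2 = 5
m=3,i=2: 3>2, res = 5+1 = 6
m=3,i=3: not 3>3, res = 6+2 = 8
m=3,i=4: not 3>4, res = 8+2 = 10
m=3,i=5: not 3>5, res = 10+2 = 12
m=4,i=0: 4>0, res = 12+4 = 16
m=4,i=1: 4>1, res = 16+3 = 19
m=4,i=2: 4>2, res = 19+2 = 21
m=4,i=3: 4>3, res = 21+1 = 22
m=4,i=4: not 4>4, res = 22+2 = 24
m=4,i=5: not 4>5, res = 24+2 = 26
m=4,i=6: not 4>6, res = 26+2 = 28
m=5,i=0: 5>0, res = 28+5 = 33
m=5,i=1: 5>1, res = 33+4 = 37
m=5,i=2: 5>2, res = 37+3 = 40
m=5,i=3: 5>3, res = 40+2 = 42
m=5,i=4: 5>4, res = 42+1 = 43
m=5,i=5: not 5>5, res = 43+2 = 45
m=5,i=6: not 5>6, res = 45+2 = 47
m=5,i=7: not 5>7, res = 47+2 = 49
m=6,i=0: 6>0, res = 49+6 = 55
m=6,i=1: 6>1, res = 55+5 = 60
m=6,i=2: 6>2, res = 60+4 = 64
m=6,i=3: 6>3, res = 64+3 = 67
m=6,i=4: 6>4, res = 67+2 = 69
m=6,i=5: 6>5, res = 69+1 = 70
m=6,i=6: not 6>6, res = 70+2 = 72
m=6,i=7: not 6>7, res = 72+2 = 74
m=6,i=8: not 6>8, res = 74+2 = 76
m=7,i=0: 7>0, res = 76+7 = 83
m=7,i=1: 7>1, res = 83+6 = 89
m=7,i=2: 7>2, res = 89+5 = 94
m=7,i=3: 7>3, res = 94+4 = 98
m=7,i=4: 7>4, res = 98+3 = 101
m=7,i=5: 7>5, res = 101+2 = 103
m=7,i=6: 7>6, res = 103+1 = 104
m=7,i=7: not 7>7, res = 104+2 = 106
m=7,i=8: not 7>8, res = 106+2 = 108
m=7,i=9: not 7>9, res = 108+2 = 110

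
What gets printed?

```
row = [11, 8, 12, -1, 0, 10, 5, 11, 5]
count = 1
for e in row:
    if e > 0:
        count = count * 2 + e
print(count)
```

1407

e=11: >0, count = 1*2+11 = 13
e=8: >0, count = 13*2+8 = 34
e=12: >0, count = 34*2+12 = 80
e=-1: not >0
e=0: not >0
e=10: >0, count = 80*2+10 = 170
e=5: >0, count = 170*2+5 = 345
e=11: >0, count = 345*2+11 = 701
e=5: >0, count = 701*2+5 = 1407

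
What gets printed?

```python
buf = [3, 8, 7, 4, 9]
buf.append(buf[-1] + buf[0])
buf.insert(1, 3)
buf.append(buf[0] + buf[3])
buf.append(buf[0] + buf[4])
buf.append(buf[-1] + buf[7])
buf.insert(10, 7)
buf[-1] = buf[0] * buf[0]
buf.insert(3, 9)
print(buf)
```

[3, 3, 8, 9, 7, 4, 9, 12, 10, 7, 17, 9]

append buf[-1]+buf[0] = 9+3 = 12 → [3, 8, 7, 4, 9, 12]
insert 3 at 1 → [3, 3, 8, 7, 4, 9, 12]
append buf[0]+buf[3] = 3+7 = 10 → [3, 3, 8, 7, 4, 9, 12, 10]
append buf[0]+buf[4] = 3+4 = 7 → [3, 3, 8, 7, 4, 9, 12, 10, 7]
append buf[-1]+buf[7] = 7+10 = 17 → [3, 3, 8, 7, 4, 9, 12, 10, 7, 17]
insert 7 at 10 → [3, 3, 8, 7, 4, 9, 12, 10, 7, 17, 7]
buf[-1] = buf[0]*buf[0] = 3*3 = 9 → [3, 3, 8, 7, 4, 9, 12, 10, 7, 17, 9]
insert 9 at 3 → [3, 3, 8, 9, 7, 4, 9, 12, 10, 7, 17, 9]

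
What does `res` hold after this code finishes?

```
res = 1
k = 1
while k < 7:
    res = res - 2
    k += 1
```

-11

k=1: res = 1-2 = -1
k=2: res = (-1)-2 = -3
k=3: res = (-3)-2 = -5
k=4: res = (-5)-2 = -7
k=5: res = (-7)-2 = -9
k=6: res = (-9)-2 = -11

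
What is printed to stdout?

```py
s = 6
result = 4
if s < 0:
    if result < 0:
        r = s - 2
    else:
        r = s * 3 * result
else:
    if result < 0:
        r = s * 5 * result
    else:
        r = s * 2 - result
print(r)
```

8

s=6, result=4
s < 0 is False; result < 0 is False
→ r = s * 2 - result = 8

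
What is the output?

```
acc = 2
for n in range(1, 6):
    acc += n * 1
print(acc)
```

n=1: acc = 2+1*1 = 3
n=2: acc = 3+2*1 = 5
n=3: acc = 5+3*1 = 8
n=4: acc = 8+4*1 = 12
n=5: acc = 12+5*1 = 17

17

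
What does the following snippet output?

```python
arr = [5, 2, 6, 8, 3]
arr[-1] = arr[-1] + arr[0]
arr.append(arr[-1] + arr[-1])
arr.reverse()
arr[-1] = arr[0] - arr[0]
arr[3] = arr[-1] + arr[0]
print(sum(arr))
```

arr[-1] = arr[-1]+arr[0] = 3+5 = 8 → [5, 2, 6, 8, 8]
append arr[-1]+arr[-1] = 8+8 = 16 → [5, 2, 6, 8, 8, 16]
reverse → [16, 8, 8, 6, 2, 5]
arr[-1] = arr[0]-arr[0] = 16-16 = 0 → [16, 8, 8, 6, 2, 0]
arr[3] = arr[-1]+arr[0] = 0+16 = 16 → [16, 8, 8, 16, 2, 0]
sum = 50

50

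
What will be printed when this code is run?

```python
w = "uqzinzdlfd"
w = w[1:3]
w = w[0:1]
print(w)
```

slice [1:3] → 'qz'
slice [0:1] → 'q'

q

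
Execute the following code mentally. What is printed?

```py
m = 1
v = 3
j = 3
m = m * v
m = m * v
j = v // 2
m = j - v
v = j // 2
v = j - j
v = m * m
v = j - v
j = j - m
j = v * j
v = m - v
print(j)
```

-9

m = 1*3 = 3
m = 3*3 = 9
j = 3//2 = 1
m = 1-3 = -2
v = 1//2 = 0
v = 1-1 = 0
v = (-2)*(-2) = 4
v = 1-4 = -3
j = 1-(-2) = 3
j = (-3)*3 = -9
v = (-2)-(-3) = 1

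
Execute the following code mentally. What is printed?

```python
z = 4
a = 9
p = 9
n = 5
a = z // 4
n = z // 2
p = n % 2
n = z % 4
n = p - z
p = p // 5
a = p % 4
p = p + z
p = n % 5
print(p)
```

1

a = 4//4 = 1
n = 4//2 = 2
p = 2%2 = 0
n = 4%4 = 0
n = 0-4 = -4
p = 0//5 = 0
a = 0%4 = 0
p = 0+4 = 4
p = (-4)%5 = 1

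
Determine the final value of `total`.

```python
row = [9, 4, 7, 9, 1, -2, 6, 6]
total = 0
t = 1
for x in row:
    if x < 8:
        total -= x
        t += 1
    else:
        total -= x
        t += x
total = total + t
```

-15

x=9: not <8, total = 0-9 = -9; t=10
x=4: <8, total = (-9)-4 = -13; t=11
x=7: <8, total = (-13)-7 = -20; t=12
x=9: not <8, total = (-20)-9 = -29; t=21
x=1: <8, total = (-29)-1 = -30; t=22
x=-2: <8, total = (-30)-(-2) = -28; t=23
x=6: <8, total = (-28)-6 = -34; t=24
x=6: <8, total = (-34)-6 = -40; t=25
total+t = (-40)+25 = -15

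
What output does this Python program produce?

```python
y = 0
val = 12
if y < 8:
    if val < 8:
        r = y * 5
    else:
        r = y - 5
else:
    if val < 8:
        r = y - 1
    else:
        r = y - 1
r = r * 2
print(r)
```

-10

y=0, val=12
y < 8 is True; val < 8 is False
→ r = y - 5 = -5
r = (-5)*2 = -10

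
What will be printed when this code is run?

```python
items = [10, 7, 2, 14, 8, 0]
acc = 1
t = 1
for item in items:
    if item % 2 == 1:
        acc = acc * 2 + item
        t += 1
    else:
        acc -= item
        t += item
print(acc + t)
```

item=10: not odd, acc = 1-10 = -9; t=11
item=7: odd, acc = (-9)*2+7 = -11; t=12
item=2: not odd, acc = (-11)-2 = -13; t=14
item=14: not odd, acc = (-13)-14 = -27; t=28
item=8: not odd, acc = (-27)-8 = -35; t=36
item=0: not odd, acc = (-35)-0 = -35; t=36
acc+t = (-35)+36 = 1

1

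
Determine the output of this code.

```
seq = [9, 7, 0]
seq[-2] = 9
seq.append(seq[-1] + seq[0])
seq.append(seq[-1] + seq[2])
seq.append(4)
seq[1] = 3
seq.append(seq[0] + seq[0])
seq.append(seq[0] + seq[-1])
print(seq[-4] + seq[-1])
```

seq[-2] = 9 → [9, 9, 0]
append seq[-1]+seq[0] = 0+9 = 9 → [9, 9, 0, 9]
append seq[-1]+seq[2] = 9+0 = 9 → [9, 9, 0, 9, 9]
append 4 → [9, 9, 0, 9, 9, 4]
seq[1] = 3 → [9, 3, 0, 9, 9, 4]
append seq[0]+seq[0] = 9+9 = 18 → [9, 3, 0, 9, 9, 4, 18]
append seq[0]+seq[-1] = 9+18 = 27 → [9, 3, 0, 9, 9, 4, 18, 27]
seq[-4]+seq[-1] = 9+27 = 36

36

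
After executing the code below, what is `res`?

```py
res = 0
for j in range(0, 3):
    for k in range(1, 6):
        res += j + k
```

j=0,k=1: res = 0+1 = 1
j=0,k=2: res = 1+2 = 3
j=0,k=3: res = 3+3 = 6
j=0,k=4: res = 6+4 = 10
j=0,k=5: res = 10+5 = 15
j=1,k=1: res = 15+2 = 17
j=1,k=2: res = 17+3 = 20
j=1,k=3: res = 20+4 = 24
j=1,k=4: res = 24+5 = 29
j=1,k=5: res = 29+6 = 35
j=2,k=1: res = 35+3 = 38
j=2,k=2: res = 38+4 = 42
j=2,k=3: res = 42+5 = 47
j=2,k=4: res = 47+6 = 53
j=2,k=5: res = 53+7 = 60

60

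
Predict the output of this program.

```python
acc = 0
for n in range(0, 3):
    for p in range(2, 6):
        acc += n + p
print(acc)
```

n=0,p=2: acc = 0+2 = 2
n=0,p=3: acc = 2+3 = 5
n=0,p=4: acc = 5+4 = 9
n=0,p=5: acc = 9+5 = 14
n=1,p=2: acc = 14+3 = 17
n=1,p=3: acc = 17+4 = 21
n=1,p=4: acc = 21+5 = 26
n=1,p=5: acc = 26+6 = 32
n=2,p=2: acc = 32+4 = 36
n=2,p=3: acc = 36+5 = 41
n=2,p=4: acc = 41+6 = 47
n=2,p=5: acc = 47+7 = 54

54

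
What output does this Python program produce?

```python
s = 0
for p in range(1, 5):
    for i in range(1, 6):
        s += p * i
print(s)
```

p=1,i=1: s = 0+1 = 1
p=1,i=2: s = 1+2 = 3
p=1,i=3: s = 3+3 = 6
p=1,i=4: s = 6+4 = 10
p=1,i=5: s = 10+5 = 15
p=2,i=1: s = 15+2 = 17
p=2,i=2: s = 17+4 = 21
p=2,i=3: s = 21+6 = 27
p=2,i=4: s = 27+8 = 35
p=2,i=5: s = 35+10 = 45
p=3,i=1: s = 45+3 = 48
p=3,i=2: s = 48+6 = 54
p=3,i=3: s = 54+9 = 63
p=3,i=4: s = 63+12 = 75
p=3,i=5: s = 75+15 = 90
p=4,i=1: s = 90+4 = 94
p=4,i=2: s = 94+8 = 102
p=4,i=3: s = 102+12 = 114
p=4,i=4: s = 114+16 = 130
p=4,i=5: s = 130+20 = 150

150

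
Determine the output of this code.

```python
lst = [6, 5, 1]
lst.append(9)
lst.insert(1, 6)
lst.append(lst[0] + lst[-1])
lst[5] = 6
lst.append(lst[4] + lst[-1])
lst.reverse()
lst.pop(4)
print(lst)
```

append 9 → [6, 5, 1, 9]
insert 6 at 1 → [6, 6, 5, 1, 9]
append lst[0]+lst[-1] = 6+9 = 15 → [6, 6, 5, 1, 9, 15]
lst[5] = 6 → [6, 6, 5, 1, 9, 6]
append lst[4]+lst[-1] = 9+6 = 15 → [6, 6, 5, 1, 9, 6, 15]
reverse → [15, 6, 9, 1, 5, 6, 6]
pop(4) removes 5 → [15, 6, 9, 1, 6, 6]

[15, 6, 9, 1, 6, 6]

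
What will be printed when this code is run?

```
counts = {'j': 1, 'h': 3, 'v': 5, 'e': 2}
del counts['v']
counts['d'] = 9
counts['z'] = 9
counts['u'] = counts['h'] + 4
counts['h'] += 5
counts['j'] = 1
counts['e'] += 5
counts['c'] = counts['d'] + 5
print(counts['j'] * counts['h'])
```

del 'v' → {'j': 1, 'h': 3, 'e': 2}
counts['d'] = 9 → {'j': 1, 'h': 3, 'e': 2, 'd': 9}
counts['z'] = 9 → {'j': 1, 'h': 3, 'e': 2, 'd': 9, 'z': 9}
counts['u'] = counts['h']+4 = 7 → {'j': 1, 'h': 3, 'e': 2, 'd': 9, 'z': 9, 'u': 7}
counts['h'] = 3+5 = 8 → {'j': 1, 'h': 8, 'e': 2, 'd': 9, 'z': 9, 'u': 7}
counts['j'] = 1 → {'j': 1, 'h': 8, 'e': 2, 'd': 9, 'z': 9, 'u': 7}
counts['e'] = 2+5 = 7 → {'j': 1, 'h': 8, 'e': 7, 'd': 9, 'z': 9, 'u': 7}
counts['c'] = counts['d']+5 = 14 → {'j': 1, 'h': 8, 'e': 7, 'd': 9, 'z': 9, 'u': 7, 'c': 14}
counts['j']*counts['h'] = 1*8 = 8

8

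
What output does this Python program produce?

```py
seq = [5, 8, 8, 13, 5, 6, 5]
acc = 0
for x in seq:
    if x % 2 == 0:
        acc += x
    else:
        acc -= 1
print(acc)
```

18

x=5: not even, acc = 0-1 = -1
x=8: even, acc = (-1)+8 = 7
x=8: even, acc = 7+8 = 15
x=13: not even, acc = 15-1 = 14
x=5: not even, acc = 14-1 = 13
x=6: even, acc = 13+6 = 19
x=5: not even, acc = 19-1 = 18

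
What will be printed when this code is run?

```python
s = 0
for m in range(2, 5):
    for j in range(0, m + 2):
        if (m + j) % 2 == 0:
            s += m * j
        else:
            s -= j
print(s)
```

m=2,j=0: even sum, s = 0+0 = 0
m=2,j=1: odd sum, s = 0-1 = -1
m=2,j=2: even sum, s = (-1)+4 = 3
m=2,j=3: odd sum, s = 3-3 = 0
m=3,j=0: odd sum, s = 0-0 = 0
m=3,j=1: even sum, s = 0+3 = 3
m=3,j=2: odd sum, s = 3-2 = 1
m=3,j=3: even sum, s = 1+9 = 10
m=3,j=4: odd sum, s = 10-4 = 6
m=4,j=0: even sum, s = 6+0 = 6
m=4,j=1: odd sum, s = 6-1 = 5
m=4,j=2: even sum, s = 5+8 = 13
m=4,j=3: odd sum, s = 13-3 = 10
m=4,j=4: even sum, s = 10+16 = 26
m=4,j=5: odd sum, s = 26-5 = 21

21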